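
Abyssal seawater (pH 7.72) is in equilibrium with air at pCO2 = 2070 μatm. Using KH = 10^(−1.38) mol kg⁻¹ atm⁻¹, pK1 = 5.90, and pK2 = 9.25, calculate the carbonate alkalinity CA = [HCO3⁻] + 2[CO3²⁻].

[CO2*] = KH · pCO2 = 10^(−1.38) × 2070×10^-6 = 8.629×10^-5 mol/kg
α₀ = 1/(1 + K1/[H⁺] + K1K2/[H⁺]²) = 1/(1 + 10^+1.82 + 10^+0.29) = 0.01449
DIC = [CO2*]/α₀ = 8.629×10^-5 / 0.01449 = 5.956 mmol/kg
CA = (α₁ + 2α₂)·DIC = (0.9573 + 2×0.02825) × 5.956 = 6.04 mmol/kg

CA = 6.04 mmol/kg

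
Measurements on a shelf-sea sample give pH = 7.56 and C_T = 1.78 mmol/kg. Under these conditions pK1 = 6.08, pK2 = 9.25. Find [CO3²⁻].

[CO3²⁻] = 0.0345 mmol/kg

α₂ = 1 / (1 + [H⁺]/K2 + [H⁺]²/(K1K2)) = 1 / (1 + 10^+1.69 + 10^+0.21)
   = 1 / (1 + 48.978 + 1.6218) = 1/51.600 = 0.01938
[CO3²⁻] = α₂ × DIC = 0.01938 × 1.78 = 0.0345 mmol/kg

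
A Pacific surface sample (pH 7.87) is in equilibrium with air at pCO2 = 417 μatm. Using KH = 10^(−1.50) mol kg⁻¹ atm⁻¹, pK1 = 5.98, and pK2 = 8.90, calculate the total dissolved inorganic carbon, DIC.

DIC = 1.13 mmol/kg

[CO2*] = KH · pCO2 = 10^(−1.50) × 417×10^-6 = 1.319×10^-5 mol/kg
α₀ = 1/(1 + K1/[H⁺] + K1K2/[H⁺]²) = 1/(1 + 10^+1.89 + 10^+0.86) = 0.01165
DIC = [CO2*]/α₀ = 1.319×10^-5 / 0.01165 = 1.13 mmol/kg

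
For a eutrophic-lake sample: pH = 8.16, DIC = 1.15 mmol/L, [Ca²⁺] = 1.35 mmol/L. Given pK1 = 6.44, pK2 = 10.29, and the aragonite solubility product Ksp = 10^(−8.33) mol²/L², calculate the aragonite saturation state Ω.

α₂ = 1 / (1 + [H⁺]/K2 + [H⁺]²/(K1K2)) = 1 / (1 + 10^+2.13 + 10^+0.41)
   = 1 / (1 + 134.90 + 2.5704) = 1/138.47 = 0.007222
[CO3²⁻] = α₂ × DIC = 0.007222 × 1.15 = 0.008305 mmol/L = 8.305 μmol/L
Ksp = 10^(−8.33) = 4.677×10^-9
Ω = [Ca²⁺][CO3²⁻]/Ksp = (1.35×10^-3)(8.305×10^-6) / 4.677×10^-9 = 2.40

Ω = 2.40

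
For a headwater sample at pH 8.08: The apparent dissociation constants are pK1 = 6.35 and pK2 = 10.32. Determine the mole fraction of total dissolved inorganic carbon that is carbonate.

α₂ = 0.00562

α₂ = 1 / (1 + [H⁺]/K2 + [H⁺]²/(K1K2)) = 1 / (1 + 10^+2.24 + 10^+0.51)
   = 1 / (1 + 173.78 + 3.2359) = 1/178.02 = 0.005617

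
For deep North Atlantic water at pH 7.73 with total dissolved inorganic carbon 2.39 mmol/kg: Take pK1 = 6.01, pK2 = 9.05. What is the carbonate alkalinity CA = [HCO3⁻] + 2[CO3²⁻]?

CA = 2.45 mmol/kg

CA = [HCO3⁻] + 2[CO3²⁻] = (α₁ + 2α₂)·DIC
At pH 7.73: [H⁺]/K1 = 10^-1.72 = 0.019055, K2/[H⁺] = 10^-1.32 = 0.047863
α₁ = 1/(1 + 0.019055 + 0.047863) = 1/1.0669 = 0.9373; α₂ = α₁·K2/[H⁺] = 0.04486
α₁ + 2α₂ = 1.0270
CA = 1.0270 × 2.39 = 2.45 mmol/kg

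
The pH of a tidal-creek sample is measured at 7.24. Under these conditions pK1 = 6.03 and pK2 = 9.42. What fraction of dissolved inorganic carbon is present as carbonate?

α₂ = 1 / (1 + [H⁺]/K2 + [H⁺]²/(K1K2)) = 1 / (1 + 10^+2.18 + 10^+0.97)
   = 1 / (1 + 151.36 + 9.3325) = 1/161.69 = 0.006185

α₂ = 0.00618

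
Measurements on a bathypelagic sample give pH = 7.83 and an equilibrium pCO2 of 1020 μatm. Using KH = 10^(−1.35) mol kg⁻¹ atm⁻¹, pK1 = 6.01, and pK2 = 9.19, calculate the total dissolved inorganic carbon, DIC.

[CO2*] = KH · pCO2 = 10^(−1.35) × 1020×10^-6 = 4.556×10^-5 mol/kg
α₀ = 1/(1 + K1/[H⁺] + K1K2/[H⁺]²) = 1/(1 + 10^+1.82 + 10^+0.46) = 0.01430
DIC = [CO2*]/α₀ = 4.556×10^-5 / 0.01430 = 3.19 mmol/kg

DIC = 3.19 mmol/kg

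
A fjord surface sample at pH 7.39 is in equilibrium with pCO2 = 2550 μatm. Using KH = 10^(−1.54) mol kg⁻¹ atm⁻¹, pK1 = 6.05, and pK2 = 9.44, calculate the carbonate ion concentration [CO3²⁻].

[CO2*] = KH · pCO2 = 10^(−1.54) × 2550×10^-6 = 7.354×10^-5 mol/kg
α₀ = 1/(1 + K1/[H⁺] + K1K2/[H⁺]²) = 1/(1 + 10^+1.34 + 10^-0.71) = 0.04334
DIC = [CO2*]/α₀ = 7.354×10^-5 / 0.04334 = 1.697 mmol/kg
[CO3²⁻] = α₂·DIC; α₂ = 0.008451, so [CO3²⁻] = 0.008451 × 1.697 = 0.0143 mmol/kg = 14.3 μmol/kg

[CO3²⁻] = 14.3 μmol/kg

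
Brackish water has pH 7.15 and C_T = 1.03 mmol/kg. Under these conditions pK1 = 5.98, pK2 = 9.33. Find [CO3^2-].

α₂ = 1 / (1 + [H⁺]/K2 + [H⁺]²/(K1K2)) = 1 / (1 + 10^+2.18 + 10^+1.01)
   = 1 / (1 + 151.36 + 10.233) = 1/162.59 = 0.006150
[CO3²⁻] = α₂ × DIC = 0.006150 × 1.03 = 0.00633 mmol/kg = 6.33 μmol/kg

[CO3²⁻] = 6.33 μmol/kg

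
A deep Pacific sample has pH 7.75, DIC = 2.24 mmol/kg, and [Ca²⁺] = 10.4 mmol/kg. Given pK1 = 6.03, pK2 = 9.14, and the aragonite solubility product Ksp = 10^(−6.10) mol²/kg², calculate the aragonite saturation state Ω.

α₂ = 1 / (1 + [H⁺]/K2 + [H⁺]²/(K1K2)) = 1 / (1 + 10^+1.39 + 10^-0.33)
   = 1 / (1 + 24.547 + 0.46774) = 1/26.015 = 0.03844
[CO3²⁻] = α₂ × DIC = 0.03844 × 2.24 = 0.08610 mmol/kg
Ksp = 10^(−6.10) = 7.943×10^-7
Ω = [Ca²⁺][CO3²⁻]/Ksp = (10.4×10^-3)(8.610×10^-5) / 7.943×10^-7 = 1.13

Ω = 1.13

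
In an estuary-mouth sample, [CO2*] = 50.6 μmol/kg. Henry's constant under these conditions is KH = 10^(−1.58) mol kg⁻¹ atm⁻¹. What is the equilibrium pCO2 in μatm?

pCO2 = 1920 μatm

KH = 10^(−1.58) = 2.630×10^-2 mol kg⁻¹ atm⁻¹
pCO2 = [CO2*]/KH = 50.6×10^-6 / 2.630×10^-2 = 1.92×10^-3 atm = 1920 μatm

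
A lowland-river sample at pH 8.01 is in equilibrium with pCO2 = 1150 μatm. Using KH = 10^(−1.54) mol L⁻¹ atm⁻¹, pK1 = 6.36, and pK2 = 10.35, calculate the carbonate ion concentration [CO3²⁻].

[CO3²⁻] = 6.77 μmol/L

[CO2*] = KH · pCO2 = 10^(−1.54) × 1150×10^-6 = 3.317×10^-5 mol/L
α₀ = 1/(1 + K1/[H⁺] + K1K2/[H⁺]²) = 1/(1 + 10^+1.65 + 10^-0.69) = 0.02180
DIC = [CO2*]/α₀ = 3.317×10^-5 / 0.02180 = 1.521 mmol/L
[CO3²⁻] = α₂·DIC; α₂ = 0.004451, so [CO3²⁻] = 0.004451 × 1.521 = 0.00677 mmol/L = 6.77 μmol/L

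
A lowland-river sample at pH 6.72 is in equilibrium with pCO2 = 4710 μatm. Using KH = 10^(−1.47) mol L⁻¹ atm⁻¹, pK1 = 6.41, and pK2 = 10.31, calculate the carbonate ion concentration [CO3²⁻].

[CO2*] = KH · pCO2 = 10^(−1.47) × 4710×10^-6 = 1.596×10^-4 mol/L
α₀ = 1/(1 + K1/[H⁺] + K1K2/[H⁺]²) = 1/(1 + 10^+0.31 + 10^-3.28) = 0.3287
DIC = [CO2*]/α₀ = 1.596×10^-4 / 0.3287 = 0.4855 mmol/L
[CO3²⁻] = α₂·DIC; α₂ = 0.0001725, so [CO3²⁻] = 0.0001725 × 0.4855 = 8.38×10^-5 mmol/L = 0.0838 μmol/L

[CO3²⁻] = 0.0838 μmol/L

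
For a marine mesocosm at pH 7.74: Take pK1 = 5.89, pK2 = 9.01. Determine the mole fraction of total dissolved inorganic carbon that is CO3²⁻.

α₂ = 0.0503

α₂ = 1 / (1 + [H⁺]/K2 + [H⁺]²/(K1K2)) = 1 / (1 + 10^+1.27 + 10^-0.58)
   = 1 / (1 + 18.621 + 0.26303) = 1/19.884 = 0.05029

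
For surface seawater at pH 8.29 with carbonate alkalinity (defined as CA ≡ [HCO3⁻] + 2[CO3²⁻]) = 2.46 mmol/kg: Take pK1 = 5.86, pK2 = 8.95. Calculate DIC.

DIC = 2.09 mmol/kg

CA = [HCO3⁻] + 2[CO3²⁻] = (α₁ + 2α₂)·DIC
At pH 8.29: [H⁺]/K1 = 10^-2.43 = 0.0037154, K2/[H⁺] = 10^-0.66 = 0.21878
α₁ = 1/(1 + 0.0037154 + 0.21878) = 1/1.2225 = 0.8180; α₂ = α₁·K2/[H⁺] = 0.1790
α₁ + 2α₂ = 1.1759
DIC = CA / (α₁ + 2α₂) = 2.46 / 1.1759 = 2.09 mmol/kg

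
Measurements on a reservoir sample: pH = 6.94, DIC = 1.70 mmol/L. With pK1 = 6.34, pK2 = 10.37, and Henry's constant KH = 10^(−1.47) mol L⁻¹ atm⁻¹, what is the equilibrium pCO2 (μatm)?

pCO2 = 1.01×10^4 μatm

α₀ = 1 / (1 + K1/[H⁺] + K1K2/[H⁺]²) = 1 / (1 + 10^+0.60 + 10^-2.83)
   = 1 / (1 + 3.9811 + 0.0014791) = 1/4.9826 = 0.2007
[CO2*] = α₀ × DIC = 0.2007 × 1.70 = 0.3412 mmol/L
pCO2 = [CO2*]/KH = 3.412×10^-4 / 3.388×10^-2 = 1.01×10^4 μatm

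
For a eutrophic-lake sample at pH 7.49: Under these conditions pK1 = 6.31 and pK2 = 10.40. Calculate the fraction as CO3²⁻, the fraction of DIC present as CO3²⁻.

α₂ = 0.00115

α₂ = 1 / (1 + [H⁺]/K2 + [H⁺]²/(K1K2)) = 1 / (1 + 10^+2.91 + 10^+1.73)
   = 1 / (1 + 812.83 + 53.703) = 1/867.53 = 0.001153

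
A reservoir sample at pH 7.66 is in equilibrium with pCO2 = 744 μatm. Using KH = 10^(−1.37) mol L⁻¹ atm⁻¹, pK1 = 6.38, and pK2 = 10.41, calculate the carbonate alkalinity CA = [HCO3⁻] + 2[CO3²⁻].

[CO2*] = KH · pCO2 = 10^(−1.37) × 744×10^-6 = 3.174×10^-5 mol/L
α₀ = 1/(1 + K1/[H⁺] + K1K2/[H⁺]²) = 1/(1 + 10^+1.28 + 10^-1.47) = 0.04978
DIC = [CO2*]/α₀ = 3.174×10^-5 / 0.04978 = 0.6376 mmol/L
CA = (α₁ + 2α₂)·DIC = (0.9485 + 2×0.001687) × 0.6376 = 0.607 mmol/L

CA = 0.607 mmol/L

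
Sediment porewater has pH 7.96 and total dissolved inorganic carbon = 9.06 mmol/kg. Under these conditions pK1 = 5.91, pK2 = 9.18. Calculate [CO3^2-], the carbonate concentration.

α₂ = 1 / (1 + [H⁺]/K2 + [H⁺]²/(K1K2)) = 1 / (1 + 10^+1.22 + 10^-0.83)
   = 1 / (1 + 16.596 + 0.14791) = 1/17.744 = 0.05636
[CO3²⁻] = α₂ × DIC = 0.05636 × 9.06 = 0.511 mmol/kg

[CO3²⁻] = 0.511 mmol/kg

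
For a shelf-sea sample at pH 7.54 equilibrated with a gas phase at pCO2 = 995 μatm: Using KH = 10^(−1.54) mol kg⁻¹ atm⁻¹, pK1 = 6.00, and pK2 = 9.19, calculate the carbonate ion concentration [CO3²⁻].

[CO2*] = KH · pCO2 = 10^(−1.54) × 995×10^-6 = 2.870×10^-5 mol/kg
α₀ = 1/(1 + K1/[H⁺] + K1K2/[H⁺]²) = 1/(1 + 10^+1.54 + 10^-0.11) = 0.02743
DIC = [CO2*]/α₀ = 2.870×10^-5 / 0.02743 = 1.046 mmol/kg
[CO3²⁻] = α₂·DIC; α₂ = 0.02130, so [CO3²⁻] = 0.02130 × 1.046 = 0.0223 mmol/kg

[CO3²⁻] = 0.0223 mmol/kg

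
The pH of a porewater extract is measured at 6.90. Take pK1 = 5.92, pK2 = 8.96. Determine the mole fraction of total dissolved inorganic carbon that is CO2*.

α₀ = 0.0940

α₀ = 1 / (1 + K1/[H⁺] + K1K2/[H⁺]²) = 1 / (1 + 10^+0.98 + 10^-1.08)
   = 1 / (1 + 9.5499 + 0.083176) = 1/10.633 = 0.09405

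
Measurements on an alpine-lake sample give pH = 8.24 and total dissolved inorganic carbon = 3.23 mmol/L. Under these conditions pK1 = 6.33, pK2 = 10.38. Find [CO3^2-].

α₂ = 1 / (1 + [H⁺]/K2 + [H⁺]²/(K1K2)) = 1 / (1 + 10^+2.14 + 10^+0.23)
   = 1 / (1 + 138.04 + 1.6982) = 1/140.74 = 0.007105
[CO3²⁻] = α₂ × DIC = 0.007105 × 3.23 = 0.0230 mmol/L

[CO3²⁻] = 0.0230 mmol/L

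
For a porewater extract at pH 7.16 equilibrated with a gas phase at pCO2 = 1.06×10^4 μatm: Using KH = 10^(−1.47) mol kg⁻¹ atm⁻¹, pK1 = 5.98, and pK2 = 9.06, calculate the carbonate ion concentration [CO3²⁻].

[CO2*] = KH · pCO2 = 10^(−1.47) × 1.06×10^4×10^-6 = 3.592×10^-4 mol/kg
α₀ = 1/(1 + K1/[H⁺] + K1K2/[H⁺]²) = 1/(1 + 10^+1.18 + 10^-0.72) = 0.06125
DIC = [CO2*]/α₀ = 3.592×10^-4 / 0.06125 = 5.864 mmol/kg
[CO3²⁻] = α₂·DIC; α₂ = 0.01167, so [CO3²⁻] = 0.01167 × 5.864 = 0.0684 mmol/kg

[CO3²⁻] = 0.0684 mmol/kg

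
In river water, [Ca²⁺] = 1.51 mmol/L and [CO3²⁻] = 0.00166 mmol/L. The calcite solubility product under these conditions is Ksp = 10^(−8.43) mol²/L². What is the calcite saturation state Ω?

Ksp = 10^(−8.43) = 3.715×10^-9
Ω = [Ca²⁺][CO3²⁻]/Ksp = (1.51×10^-3)(0.00166×10^-3) / 3.715×10^-9 = 0.675

Ω = 0.675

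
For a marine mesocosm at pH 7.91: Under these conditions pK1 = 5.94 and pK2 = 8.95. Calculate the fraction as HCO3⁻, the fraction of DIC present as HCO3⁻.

α₁ = 0.908

α₁ = 1 / (1 + [H⁺]/K1 + K2/[H⁺]) = 1 / (1 + 10^-1.97 + 10^-1.04)
   = 1 / (1 + 0.010715 + 0.091201) = 1/1.1019 = 0.9075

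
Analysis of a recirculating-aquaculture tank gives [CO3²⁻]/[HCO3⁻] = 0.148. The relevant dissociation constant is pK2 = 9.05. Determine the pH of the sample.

pH = 8.22

From K2 = [H⁺][CO3²⁻]/[HCO3⁻]:  pH = pK2 + log₁₀([CO3²⁻]/[HCO3⁻])
log₁₀(0.148) = -0.830
pH = 9.05 + (-0.830) = 8.22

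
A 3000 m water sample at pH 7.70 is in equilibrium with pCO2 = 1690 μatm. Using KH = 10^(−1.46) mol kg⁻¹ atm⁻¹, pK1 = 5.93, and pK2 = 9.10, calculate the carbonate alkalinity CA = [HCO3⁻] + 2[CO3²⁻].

CA = 3.73 mmol/kg

[CO2*] = KH · pCO2 = 10^(−1.46) × 1690×10^-6 = 5.860×10^-5 mol/kg
α₀ = 1/(1 + K1/[H⁺] + K1K2/[H⁺]²) = 1/(1 + 10^+1.77 + 10^+0.37) = 0.01607
DIC = [CO2*]/α₀ = 5.860×10^-5 / 0.01607 = 3.647 mmol/kg
CA = (α₁ + 2α₂)·DIC = (0.9463 + 2×0.03767) × 3.647 = 3.73 mmol/kg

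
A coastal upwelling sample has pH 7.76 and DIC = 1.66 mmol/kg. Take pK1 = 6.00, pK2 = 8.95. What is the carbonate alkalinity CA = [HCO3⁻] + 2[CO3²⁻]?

CA = 1.73 mmol/kg

CA = [HCO3⁻] + 2[CO3²⁻] = (α₁ + 2α₂)·DIC
At pH 7.76: [H⁺]/K1 = 10^-1.76 = 0.017378, K2/[H⁺] = 10^-1.19 = 0.064565
α₁ = 1/(1 + 0.017378 + 0.064565) = 1/1.0819 = 0.9243; α₂ = α₁·K2/[H⁺] = 0.05968
α₁ + 2α₂ = 1.0436
CA = 1.0436 × 1.66 = 1.73 mmol/kg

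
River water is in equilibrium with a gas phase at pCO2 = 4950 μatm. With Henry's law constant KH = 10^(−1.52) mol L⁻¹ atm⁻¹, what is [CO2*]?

[CO2*] = 149 μmol/L

KH = 10^(−1.52) = 3.020×10^-2 mol L⁻¹ atm⁻¹
[CO2*] = KH · pCO2 = 3.020×10^-2 × 4950×10^-6 atm = 1.49×10^-4 mol/L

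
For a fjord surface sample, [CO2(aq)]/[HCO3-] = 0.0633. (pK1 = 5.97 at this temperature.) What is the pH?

pH = 7.17

From K1 = [H⁺][HCO3-]/[CO2(aq)]:  pH = pK1 − log₁₀([CO2(aq)]/[HCO3-])
log₁₀(0.0633) = -1.199
pH = 5.97 − (-1.199) = 7.17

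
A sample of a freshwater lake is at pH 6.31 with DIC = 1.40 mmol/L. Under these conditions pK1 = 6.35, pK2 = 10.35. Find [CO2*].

[CO2*] = 0.732 mmol/L

α₀ = 1 / (1 + K1/[H⁺] + K1K2/[H⁺]²) = 1 / (1 + 10^-0.04 + 10^-4.08)
   = 1 / (1 + 0.91201 + 8.3176×10^-5) = 1/1.9121 = 0.5230
[CO2*] = α₀ × DIC = 0.5230 × 1.40 = 0.732 mmol/L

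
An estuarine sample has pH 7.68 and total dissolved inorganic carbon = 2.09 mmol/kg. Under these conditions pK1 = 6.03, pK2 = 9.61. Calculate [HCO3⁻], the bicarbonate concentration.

α₁ = 1 / (1 + [H⁺]/K1 + K2/[H⁺]) = 1 / (1 + 10^-1.65 + 10^-1.93)
   = 1 / (1 + 0.022387 + 0.011749) = 1/1.0341 = 0.9670
[HCO3⁻] = α₁ × DIC = 0.9670 × 2.09 = 2.02 mmol/kg

[HCO3⁻] = 2.02 mmol/kg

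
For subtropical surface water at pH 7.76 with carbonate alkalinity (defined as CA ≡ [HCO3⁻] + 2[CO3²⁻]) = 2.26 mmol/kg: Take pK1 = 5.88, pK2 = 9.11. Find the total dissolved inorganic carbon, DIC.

DIC = 2.19 mmol/kg

CA = [HCO3⁻] + 2[CO3²⁻] = (α₁ + 2α₂)·DIC
At pH 7.76: [H⁺]/K1 = 10^-1.88 = 0.013183, K2/[H⁺] = 10^-1.35 = 0.044668
α₁ = 1/(1 + 0.013183 + 0.044668) = 1/1.0579 = 0.9453; α₂ = α₁·K2/[H⁺] = 0.04223
α₁ + 2α₂ = 1.0298
DIC = CA / (α₁ + 2α₂) = 2.26 / 1.0298 = 2.19 mmol/kg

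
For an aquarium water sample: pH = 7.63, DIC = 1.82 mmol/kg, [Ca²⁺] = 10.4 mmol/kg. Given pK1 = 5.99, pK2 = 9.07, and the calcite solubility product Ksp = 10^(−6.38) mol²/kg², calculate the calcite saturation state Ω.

α₂ = 1 / (1 + [H⁺]/K2 + [H⁺]²/(K1K2)) = 1 / (1 + 10^+1.44 + 10^-0.20)
   = 1 / (1 + 27.542 + 0.63096) = 1/29.173 = 0.03428
[CO3²⁻] = α₂ × DIC = 0.03428 × 1.82 = 0.06239 mmol/kg
Ksp = 10^(−6.38) = 4.169×10^-7
Ω = [Ca²⁺][CO3²⁻]/Ksp = (10.4×10^-3)(6.239×10^-5) / 4.169×10^-7 = 1.56

Ω = 1.56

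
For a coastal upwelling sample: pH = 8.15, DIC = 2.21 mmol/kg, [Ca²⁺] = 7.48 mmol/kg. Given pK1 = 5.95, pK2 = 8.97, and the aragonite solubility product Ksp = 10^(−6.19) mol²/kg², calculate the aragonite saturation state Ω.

Ω = 3.35

α₂ = 1 / (1 + [H⁺]/K2 + [H⁺]²/(K1K2)) = 1 / (1 + 10^+0.82 + 10^-1.38)
   = 1 / (1 + 6.6069 + 0.041687) = 1/7.6486 = 0.1307
[CO3²⁻] = α₂ × DIC = 0.1307 × 2.21 = 0.2889 mmol/kg
Ksp = 10^(−6.19) = 6.457×10^-7
Ω = [Ca²⁺][CO3²⁻]/Ksp = (7.48×10^-3)(2.889×10^-4) / 6.457×10^-7 = 3.35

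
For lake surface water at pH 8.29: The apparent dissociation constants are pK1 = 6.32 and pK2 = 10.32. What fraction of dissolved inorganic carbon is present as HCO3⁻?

α₁ = 0.980

α₁ = 1 / (1 + [H⁺]/K1 + K2/[H⁺]) = 1 / (1 + 10^-1.97 + 10^-2.03)
   = 1 / (1 + 0.010715 + 0.0093325) = 1/1.0200 = 0.9803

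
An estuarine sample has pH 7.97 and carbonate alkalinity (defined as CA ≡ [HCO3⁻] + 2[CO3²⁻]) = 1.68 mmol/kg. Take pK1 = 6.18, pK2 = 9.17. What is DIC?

DIC = 1.61 mmol/kg

CA = [HCO3⁻] + 2[CO3²⁻] = (α₁ + 2α₂)·DIC
At pH 7.97: [H⁺]/K1 = 10^-1.79 = 0.016218, K2/[H⁺] = 10^-1.20 = 0.063096
α₁ = 1/(1 + 0.016218 + 0.063096) = 1/1.0793 = 0.9265; α₂ = α₁·K2/[H⁺] = 0.05846
α₁ + 2α₂ = 1.0434
DIC = CA / (α₁ + 2α₂) = 1.68 / 1.0434 = 1.61 mmol/kg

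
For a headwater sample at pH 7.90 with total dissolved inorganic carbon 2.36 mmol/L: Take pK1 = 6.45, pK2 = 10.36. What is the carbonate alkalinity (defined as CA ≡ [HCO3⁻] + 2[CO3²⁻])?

CA = 2.29 mmol/L

CA = [HCO3⁻] + 2[CO3²⁻] = (α₁ + 2α₂)·DIC
At pH 7.90: [H⁺]/K1 = 10^-1.45 = 0.035481, K2/[H⁺] = 10^-2.46 = 0.0034674
α₁ = 1/(1 + 0.035481 + 0.0034674) = 1/1.0389 = 0.9625; α₂ = α₁·K2/[H⁺] = 0.003337
α₁ + 2α₂ = 0.9692
CA = 0.9692 × 2.36 = 2.29 mmol/L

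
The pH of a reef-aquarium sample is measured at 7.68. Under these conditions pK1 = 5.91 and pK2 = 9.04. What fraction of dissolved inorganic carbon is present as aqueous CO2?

α₀ = 0.0160

α₀ = 1 / (1 + K1/[H⁺] + K1K2/[H⁺]²) = 1 / (1 + 10^+1.77 + 10^+0.41)
   = 1 / (1 + 58.884 + 2.5704) = 1/62.455 = 0.01601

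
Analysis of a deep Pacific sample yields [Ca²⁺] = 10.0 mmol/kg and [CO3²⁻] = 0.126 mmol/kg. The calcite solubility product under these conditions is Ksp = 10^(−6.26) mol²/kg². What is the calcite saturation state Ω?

Ksp = 10^(−6.26) = 5.495×10^-7
Ω = [Ca²⁺][CO3²⁻]/Ksp = (10.0×10^-3)(0.126×10^-3) / 5.495×10^-7 = 2.29

Ω = 2.29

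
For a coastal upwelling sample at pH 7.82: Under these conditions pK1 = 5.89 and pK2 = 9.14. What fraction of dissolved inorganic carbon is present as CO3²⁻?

α₂ = 1 / (1 + [H⁺]/K2 + [H⁺]²/(K1K2)) = 1 / (1 + 10^+1.32 + 10^-0.61)
   = 1 / (1 + 20.893 + 0.24547) = 1/22.138 = 0.04517

α₂ = 0.0452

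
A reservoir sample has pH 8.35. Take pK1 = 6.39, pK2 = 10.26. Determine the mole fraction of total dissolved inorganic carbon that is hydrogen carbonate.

α₁ = 0.977

α₁ = 1 / (1 + [H⁺]/K1 + K2/[H⁺]) = 1 / (1 + 10^-1.96 + 10^-1.91)
   = 1 / (1 + 0.010965 + 0.012303) = 1/1.0233 = 0.9773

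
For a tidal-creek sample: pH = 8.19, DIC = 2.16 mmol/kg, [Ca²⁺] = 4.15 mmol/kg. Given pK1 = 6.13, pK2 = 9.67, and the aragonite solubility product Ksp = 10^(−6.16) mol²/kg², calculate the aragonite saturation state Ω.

Ω = 0.412

α₂ = 1 / (1 + [H⁺]/K2 + [H⁺]²/(K1K2)) = 1 / (1 + 10^+1.48 + 10^-0.58)
   = 1 / (1 + 30.200 + 0.26303) = 1/31.463 = 0.03178
[CO3²⁻] = α₂ × DIC = 0.03178 × 2.16 = 0.06865 mmol/kg
Ksp = 10^(−6.16) = 6.918×10^-7
Ω = [Ca²⁺][CO3²⁻]/Ksp = (4.15×10^-3)(6.865×10^-5) / 6.918×10^-7 = 0.412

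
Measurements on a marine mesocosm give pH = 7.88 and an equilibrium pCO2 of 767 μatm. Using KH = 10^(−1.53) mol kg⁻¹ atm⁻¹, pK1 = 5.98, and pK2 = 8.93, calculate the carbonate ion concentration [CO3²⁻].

[CO2*] = KH · pCO2 = 10^(−1.53) × 767×10^-6 = 2.264×10^-5 mol/kg
α₀ = 1/(1 + K1/[H⁺] + K1K2/[H⁺]²) = 1/(1 + 10^+1.90 + 10^+0.85) = 0.01143
DIC = [CO2*]/α₀ = 2.264×10^-5 / 0.01143 = 1.981 mmol/kg
[CO3²⁻] = α₂·DIC; α₂ = 0.08090, so [CO3²⁻] = 0.08090 × 1.981 = 0.160 mmol/kg

[CO3²⁻] = 0.160 mmol/kg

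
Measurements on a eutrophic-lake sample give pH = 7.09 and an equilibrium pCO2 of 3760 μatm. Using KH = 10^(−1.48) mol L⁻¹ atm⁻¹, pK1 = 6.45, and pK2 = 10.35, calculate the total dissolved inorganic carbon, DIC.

DIC = 0.668 mmol/L

[CO2*] = KH · pCO2 = 10^(−1.48) × 3760×10^-6 = 1.245×10^-4 mol/L
α₀ = 1/(1 + K1/[H⁺] + K1K2/[H⁺]²) = 1/(1 + 10^+0.64 + 10^-2.62) = 0.1863
DIC = [CO2*]/α₀ = 1.245×10^-4 / 0.1863 = 0.668 mmol/L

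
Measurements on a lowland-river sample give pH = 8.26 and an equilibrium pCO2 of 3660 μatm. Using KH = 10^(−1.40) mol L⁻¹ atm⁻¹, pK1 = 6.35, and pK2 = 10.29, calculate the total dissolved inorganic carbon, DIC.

DIC = 12.1 mmol/L

[CO2*] = KH · pCO2 = 10^(−1.40) × 3660×10^-6 = 1.457×10^-4 mol/L
α₀ = 1/(1 + K1/[H⁺] + K1K2/[H⁺]²) = 1/(1 + 10^+1.91 + 10^-0.12) = 0.01204
DIC = [CO2*]/α₀ = 1.457×10^-4 / 0.01204 = 12.1 mmol/L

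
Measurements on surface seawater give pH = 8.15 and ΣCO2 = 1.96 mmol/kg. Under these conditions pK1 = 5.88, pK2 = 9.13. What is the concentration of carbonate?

[CO3²⁻] = 0.185 mmol/kg

α₂ = 1 / (1 + [H⁺]/K2 + [H⁺]²/(K1K2)) = 1 / (1 + 10^+0.98 + 10^-1.29)
   = 1 / (1 + 9.5499 + 0.051286) = 1/10.601 = 0.09433
[CO3²⁻] = α₂ × DIC = 0.09433 × 1.96 = 0.185 mmol/kg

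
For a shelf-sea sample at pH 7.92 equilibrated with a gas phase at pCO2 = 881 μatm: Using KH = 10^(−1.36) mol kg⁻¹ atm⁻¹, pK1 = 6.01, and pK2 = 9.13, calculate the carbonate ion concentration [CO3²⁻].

[CO2*] = KH · pCO2 = 10^(−1.36) × 881×10^-6 = 3.846×10^-5 mol/kg
α₀ = 1/(1 + K1/[H⁺] + K1K2/[H⁺]²) = 1/(1 + 10^+1.91 + 10^+0.70) = 0.01146
DIC = [CO2*]/α₀ = 3.846×10^-5 / 0.01146 = 3.357 mmol/kg
[CO3²⁻] = α₂·DIC; α₂ = 0.05741, so [CO3²⁻] = 0.05741 × 3.357 = 0.193 mmol/kg

[CO3²⁻] = 0.193 mmol/kg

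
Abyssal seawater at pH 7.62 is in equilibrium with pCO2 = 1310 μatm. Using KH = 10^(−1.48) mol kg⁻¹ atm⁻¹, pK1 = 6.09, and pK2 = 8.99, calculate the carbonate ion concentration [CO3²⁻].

[CO2*] = KH · pCO2 = 10^(−1.48) × 1310×10^-6 = 4.338×10^-5 mol/kg
α₀ = 1/(1 + K1/[H⁺] + K1K2/[H⁺]²) = 1/(1 + 10^+1.53 + 10^+0.16) = 0.02753
DIC = [CO2*]/α₀ = 4.338×10^-5 / 0.02753 = 1.576 mmol/kg
[CO3²⁻] = α₂·DIC; α₂ = 0.03979, so [CO3²⁻] = 0.03979 × 1.576 = 0.0627 mmol/kg

[CO3²⁻] = 0.0627 mmol/kg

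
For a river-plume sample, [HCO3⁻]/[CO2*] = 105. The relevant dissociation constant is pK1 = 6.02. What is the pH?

From K1 = [H⁺][HCO3⁻]/[CO2*]:  pH = pK1 + log₁₀([HCO3⁻]/[CO2*])
log₁₀(105) = +2.021
pH = 6.02 + (+2.021) = 8.04

pH = 8.04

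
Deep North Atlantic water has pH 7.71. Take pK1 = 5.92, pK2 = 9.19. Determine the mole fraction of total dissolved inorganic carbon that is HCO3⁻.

α₁ = 0.953

α₁ = 1 / (1 + [H⁺]/K1 + K2/[H⁺]) = 1 / (1 + 10^-1.79 + 10^-1.48)
   = 1 / (1 + 0.016218 + 0.033113) = 1/1.0493 = 0.9530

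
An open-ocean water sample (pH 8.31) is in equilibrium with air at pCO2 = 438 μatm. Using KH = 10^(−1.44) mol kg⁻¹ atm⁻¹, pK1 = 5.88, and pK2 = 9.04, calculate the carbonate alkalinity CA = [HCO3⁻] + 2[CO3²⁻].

CA = 5.87 mmol/kg

[CO2*] = KH · pCO2 = 10^(−1.44) × 438×10^-6 = 1.590×10^-5 mol/kg
α₀ = 1/(1 + K1/[H⁺] + K1K2/[H⁺]²) = 1/(1 + 10^+2.43 + 10^+1.70) = 0.003122
DIC = [CO2*]/α₀ = 1.590×10^-5 / 0.003122 = 5.093 mmol/kg
CA = (α₁ + 2α₂)·DIC = (0.8404 + 2×0.1565) × 5.093 = 5.87 mmol/kg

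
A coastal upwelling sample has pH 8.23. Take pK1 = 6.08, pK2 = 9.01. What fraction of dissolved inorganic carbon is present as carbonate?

α₂ = 1 / (1 + [H⁺]/K2 + [H⁺]²/(K1K2)) = 1 / (1 + 10^+0.78 + 10^-1.37)
   = 1 / (1 + 6.0256 + 0.042658) = 1/7.0683 = 0.1415

α₂ = 0.141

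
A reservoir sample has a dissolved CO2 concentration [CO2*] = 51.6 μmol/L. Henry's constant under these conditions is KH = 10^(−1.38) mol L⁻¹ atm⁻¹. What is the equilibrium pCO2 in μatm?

KH = 10^(−1.38) = 4.169×10^-2 mol L⁻¹ atm⁻¹
pCO2 = [CO2*]/KH = 51.6×10^-6 / 4.169×10^-2 = 1.24×10^-3 atm = 1240 μatm

pCO2 = 1240 μatm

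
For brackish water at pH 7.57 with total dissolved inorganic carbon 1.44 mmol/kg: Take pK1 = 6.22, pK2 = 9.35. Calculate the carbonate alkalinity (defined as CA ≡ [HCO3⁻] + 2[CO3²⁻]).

CA = [HCO3⁻] + 2[CO3²⁻] = (α₁ + 2α₂)·DIC
At pH 7.57: [H⁺]/K1 = 10^-1.35 = 0.044668, K2/[H⁺] = 10^-1.78 = 0.016596
α₁ = 1/(1 + 0.044668 + 0.016596) = 1/1.0613 = 0.9423; α₂ = α₁·K2/[H⁺] = 0.01564
α₁ + 2α₂ = 0.9735
CA = 0.9735 × 1.44 = 1.40 mmol/kg

CA = 1.40 mmol/kg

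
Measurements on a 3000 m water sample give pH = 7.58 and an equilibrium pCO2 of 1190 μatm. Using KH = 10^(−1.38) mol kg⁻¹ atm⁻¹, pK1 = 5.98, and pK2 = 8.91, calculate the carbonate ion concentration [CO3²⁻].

[CO3²⁻] = 0.0924 mmol/kg

[CO2*] = KH · pCO2 = 10^(−1.38) × 1190×10^-6 = 4.961×10^-5 mol/kg
α₀ = 1/(1 + K1/[H⁺] + K1K2/[H⁺]²) = 1/(1 + 10^+1.60 + 10^+0.27) = 0.02343
DIC = [CO2*]/α₀ = 4.961×10^-5 / 0.02343 = 2.117 mmol/kg
[CO3²⁻] = α₂·DIC; α₂ = 0.04364, so [CO3²⁻] = 0.04364 × 2.117 = 0.0924 mmol/kg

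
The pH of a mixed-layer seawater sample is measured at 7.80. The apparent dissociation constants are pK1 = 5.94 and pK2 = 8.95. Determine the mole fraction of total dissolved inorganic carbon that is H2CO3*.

α₀ = 1 / (1 + K1/[H⁺] + K1K2/[H⁺]²) = 1 / (1 + 10^+1.86 + 10^+0.71)
   = 1 / (1 + 72.444 + 5.1286) = 1/78.572 = 0.01273

α₀ = 0.0127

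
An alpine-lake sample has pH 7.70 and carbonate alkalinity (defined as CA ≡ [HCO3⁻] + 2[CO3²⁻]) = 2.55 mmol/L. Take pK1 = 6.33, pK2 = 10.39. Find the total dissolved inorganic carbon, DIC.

DIC = 2.65 mmol/L

CA = [HCO3⁻] + 2[CO3²⁻] = (α₁ + 2α₂)·DIC
At pH 7.70: [H⁺]/K1 = 10^-1.37 = 0.042658, K2/[H⁺] = 10^-2.69 = 0.0020417
α₁ = 1/(1 + 0.042658 + 0.0020417) = 1/1.0447 = 0.9572; α₂ = α₁·K2/[H⁺] = 0.001954
α₁ + 2α₂ = 0.9611
DIC = CA / (α₁ + 2α₂) = 2.55 / 0.9611 = 2.65 mmol/L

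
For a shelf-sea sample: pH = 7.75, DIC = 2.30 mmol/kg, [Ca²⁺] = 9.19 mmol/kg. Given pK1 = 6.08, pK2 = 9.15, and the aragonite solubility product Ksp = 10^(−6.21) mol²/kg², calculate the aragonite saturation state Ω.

α₂ = 1 / (1 + [H⁺]/K2 + [H⁺]²/(K1K2)) = 1 / (1 + 10^+1.40 + 10^-0.27)
   = 1 / (1 + 25.119 + 0.53703) = 1/26.656 = 0.03752
[CO3²⁻] = α₂ × DIC = 0.03752 × 2.30 = 0.08628 mmol/kg
Ksp = 10^(−6.21) = 6.166×10^-7
Ω = [Ca²⁺][CO3²⁻]/Ksp = (9.19×10^-3)(8.628×10^-5) / 6.166×10^-7 = 1.29

Ω = 1.29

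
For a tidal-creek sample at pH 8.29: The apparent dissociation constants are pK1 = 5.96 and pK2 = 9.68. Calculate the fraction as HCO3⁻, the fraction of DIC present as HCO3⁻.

α₁ = 1 / (1 + [H⁺]/K1 + K2/[H⁺]) = 1 / (1 + 10^-2.33 + 10^-1.39)
   = 1 / (1 + 0.0046774 + 0.040738) = 1/1.0454 = 0.9566

α₁ = 0.957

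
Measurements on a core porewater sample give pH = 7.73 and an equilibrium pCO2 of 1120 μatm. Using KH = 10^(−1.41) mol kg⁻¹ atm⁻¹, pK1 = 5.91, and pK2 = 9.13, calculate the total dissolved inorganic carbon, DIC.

[CO2*] = KH · pCO2 = 10^(−1.41) × 1120×10^-6 = 4.357×10^-5 mol/kg
α₀ = 1/(1 + K1/[H⁺] + K1K2/[H⁺]²) = 1/(1 + 10^+1.82 + 10^+0.42) = 0.01435
DIC = [CO2*]/α₀ = 4.357×10^-5 / 0.01435 = 3.04 mmol/kg

DIC = 3.04 mmol/kg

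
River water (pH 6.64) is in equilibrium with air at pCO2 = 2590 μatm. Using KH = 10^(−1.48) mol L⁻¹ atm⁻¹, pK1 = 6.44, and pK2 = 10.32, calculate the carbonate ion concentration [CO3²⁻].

[CO3²⁻] = 0.0284 μmol/L

[CO2*] = KH · pCO2 = 10^(−1.48) × 2590×10^-6 = 8.576×10^-5 mol/L
α₀ = 1/(1 + K1/[H⁺] + K1K2/[H⁺]²) = 1/(1 + 10^+0.20 + 10^-3.48) = 0.3868
DIC = [CO2*]/α₀ = 8.576×10^-5 / 0.3868 = 0.2217 mmol/L
[CO3²⁻] = α₂·DIC; α₂ = 0.0001281, so [CO3²⁻] = 0.0001281 × 0.2217 = 2.84×10^-5 mmol/L = 0.0284 μmol/L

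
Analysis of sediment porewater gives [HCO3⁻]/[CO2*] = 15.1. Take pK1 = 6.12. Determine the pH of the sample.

pH = 7.30

From K1 = [H⁺][HCO3⁻]/[CO2*]:  pH = pK1 + log₁₀([HCO3⁻]/[CO2*])
log₁₀(15.1) = +1.179
pH = 6.12 + (+1.179) = 7.30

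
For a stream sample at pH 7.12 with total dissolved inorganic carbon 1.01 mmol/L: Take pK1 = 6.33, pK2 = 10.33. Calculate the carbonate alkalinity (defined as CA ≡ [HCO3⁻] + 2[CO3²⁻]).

CA = [HCO3⁻] + 2[CO3²⁻] = (α₁ + 2α₂)·DIC
At pH 7.12: [H⁺]/K1 = 10^-0.79 = 0.16218, K2/[H⁺] = 10^-3.21 = 0.00061660
α₁ = 1/(1 + 0.16218 + 0.00061660) = 1/1.1628 = 0.8600; α₂ = α₁·K2/[H⁺] = 0.0005303
α₁ + 2α₂ = 0.8611
CA = 0.8611 × 1.01 = 0.870 mmol/L

CA = 0.870 mmol/L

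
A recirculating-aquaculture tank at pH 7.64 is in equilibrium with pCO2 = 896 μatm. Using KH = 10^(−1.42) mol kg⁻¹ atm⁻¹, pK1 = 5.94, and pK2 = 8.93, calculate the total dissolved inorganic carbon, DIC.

[CO2*] = KH · pCO2 = 10^(−1.42) × 896×10^-6 = 3.406×10^-5 mol/kg
α₀ = 1/(1 + K1/[H⁺] + K1K2/[H⁺]²) = 1/(1 + 10^+1.70 + 10^+0.41) = 0.01863
DIC = [CO2*]/α₀ = 3.406×10^-5 / 0.01863 = 1.83 mmol/kg

DIC = 1.83 mmol/kg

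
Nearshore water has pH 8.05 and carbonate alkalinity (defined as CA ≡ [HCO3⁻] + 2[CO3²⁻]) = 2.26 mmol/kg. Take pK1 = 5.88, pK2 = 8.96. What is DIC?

CA = [HCO3⁻] + 2[CO3²⁻] = (α₁ + 2α₂)·DIC
At pH 8.05: [H⁺]/K1 = 10^-2.17 = 0.0067608, K2/[H⁺] = 10^-0.91 = 0.12303
α₁ = 1/(1 + 0.0067608 + 0.12303) = 1/1.1298 = 0.8851; α₂ = α₁·K2/[H⁺] = 0.1089
α₁ + 2α₂ = 1.1029
DIC = CA / (α₁ + 2α₂) = 2.26 / 1.1029 = 2.05 mmol/kg

DIC = 2.05 mmol/kg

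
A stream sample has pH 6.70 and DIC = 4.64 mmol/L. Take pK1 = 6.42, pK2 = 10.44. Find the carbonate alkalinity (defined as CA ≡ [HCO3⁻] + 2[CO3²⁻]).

CA = 3.04 mmol/L

CA = [HCO3⁻] + 2[CO3²⁻] = (α₁ + 2α₂)·DIC
At pH 6.70: [H⁺]/K1 = 10^-0.28 = 0.52481, K2/[H⁺] = 10^-3.74 = 0.00018197
α₁ = 1/(1 + 0.52481 + 0.00018197) = 1/1.5250 = 0.6557; α₂ = α₁·K2/[H⁺] = 0.0001193
α₁ + 2α₂ = 0.6560
CA = 0.6560 × 4.64 = 3.04 mmol/L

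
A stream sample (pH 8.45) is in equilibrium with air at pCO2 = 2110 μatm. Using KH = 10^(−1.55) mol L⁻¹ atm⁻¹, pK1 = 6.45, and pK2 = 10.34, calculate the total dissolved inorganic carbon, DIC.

[CO2*] = KH · pCO2 = 10^(−1.55) × 2110×10^-6 = 5.947×10^-5 mol/L
α₀ = 1/(1 + K1/[H⁺] + K1K2/[H⁺]²) = 1/(1 + 10^+2.00 + 10^+0.11) = 0.009776
DIC = [CO2*]/α₀ = 5.947×10^-5 / 0.009776 = 6.08 mmol/L

DIC = 6.08 mmol/L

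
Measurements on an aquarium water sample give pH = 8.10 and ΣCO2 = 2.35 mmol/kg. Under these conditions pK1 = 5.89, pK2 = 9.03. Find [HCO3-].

α₁ = 1 / (1 + [H⁺]/K1 + K2/[H⁺]) = 1 / (1 + 10^-2.21 + 10^-0.93)
   = 1 / (1 + 0.0061660 + 0.11749) = 1/1.1237 = 0.8900
[HCO3⁻] = α₁ × DIC = 0.8900 × 2.35 = 2.09 mmol/kg

[HCO3⁻] = 2.09 mmol/kg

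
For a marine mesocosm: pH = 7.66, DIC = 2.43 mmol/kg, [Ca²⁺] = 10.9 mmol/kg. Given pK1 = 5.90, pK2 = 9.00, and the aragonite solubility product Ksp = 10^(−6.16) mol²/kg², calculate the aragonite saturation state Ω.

α₂ = 1 / (1 + [H⁺]/K2 + [H⁺]²/(K1K2)) = 1 / (1 + 10^+1.34 + 10^-0.42)
   = 1 / (1 + 21.878 + 0.38019) = 1/23.258 = 0.04300
[CO3²⁻] = α₂ × DIC = 0.04300 × 2.43 = 0.1045 mmol/kg
Ksp = 10^(−6.16) = 6.918×10^-7
Ω = [Ca²⁺][CO3²⁻]/Ksp = (10.9×10^-3)(1.045×10^-4) / 6.918×10^-7 = 1.65

Ω = 1.65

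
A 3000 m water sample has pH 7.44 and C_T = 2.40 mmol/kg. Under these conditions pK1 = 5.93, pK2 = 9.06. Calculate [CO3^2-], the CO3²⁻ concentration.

α₂ = 1 / (1 + [H⁺]/K2 + [H⁺]²/(K1K2)) = 1 / (1 + 10^+1.62 + 10^+0.11)
   = 1 / (1 + 41.687 + 1.2882) = 1/43.975 = 0.02274
[CO3²⁻] = α₂ × DIC = 0.02274 × 2.40 = 0.0546 mmol/kg

[CO3²⁻] = 0.0546 mmol/kg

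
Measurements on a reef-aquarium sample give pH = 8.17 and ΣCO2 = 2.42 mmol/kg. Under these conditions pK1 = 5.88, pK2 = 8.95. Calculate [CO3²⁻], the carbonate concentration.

[CO3²⁻] = 0.343 mmol/kg

α₂ = 1 / (1 + [H⁺]/K2 + [H⁺]²/(K1K2)) = 1 / (1 + 10^+0.78 + 10^-1.51)
   = 1 / (1 + 6.0256 + 0.030903) = 1/7.0565 = 0.1417
[CO3²⁻] = α₂ × DIC = 0.1417 × 2.42 = 0.343 mmol/kg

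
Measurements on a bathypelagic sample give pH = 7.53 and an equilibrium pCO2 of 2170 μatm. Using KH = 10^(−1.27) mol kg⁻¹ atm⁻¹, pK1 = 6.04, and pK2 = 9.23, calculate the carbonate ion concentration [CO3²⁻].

[CO3²⁻] = 0.0719 mmol/kg

[CO2*] = KH · pCO2 = 10^(−1.27) × 2170×10^-6 = 1.165×10^-4 mol/kg
α₀ = 1/(1 + K1/[H⁺] + K1K2/[H⁺]²) = 1/(1 + 10^+1.49 + 10^-0.21) = 0.03075
DIC = [CO2*]/α₀ = 1.165×10^-4 / 0.03075 = 3.790 mmol/kg
[CO3²⁻] = α₂·DIC; α₂ = 0.01896, so [CO3²⁻] = 0.01896 × 3.790 = 0.0719 mmol/kg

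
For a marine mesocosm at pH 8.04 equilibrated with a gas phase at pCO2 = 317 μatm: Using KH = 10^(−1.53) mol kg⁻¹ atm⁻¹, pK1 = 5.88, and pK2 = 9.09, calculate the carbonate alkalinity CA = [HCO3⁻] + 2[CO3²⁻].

CA = 1.59 mmol/kg

[CO2*] = KH · pCO2 = 10^(−1.53) × 317×10^-6 = 9.355×10^-6 mol/kg
α₀ = 1/(1 + K1/[H⁺] + K1K2/[H⁺]²) = 1/(1 + 10^+2.16 + 10^+1.11) = 0.006312
DIC = [CO2*]/α₀ = 9.355×10^-6 / 0.006312 = 1.482 mmol/kg
CA = (α₁ + 2α₂)·DIC = (0.9124 + 2×0.08132) × 1.482 = 1.59 mmol/kg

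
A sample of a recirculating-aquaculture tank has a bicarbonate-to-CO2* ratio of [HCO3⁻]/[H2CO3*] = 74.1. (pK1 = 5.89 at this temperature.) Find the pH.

pH = 7.76

From K1 = [H⁺][HCO3⁻]/[H2CO3*]:  pH = pK1 + log₁₀([HCO3⁻]/[H2CO3*])
log₁₀(74.1) = +1.870
pH = 5.89 + (+1.870) = 7.76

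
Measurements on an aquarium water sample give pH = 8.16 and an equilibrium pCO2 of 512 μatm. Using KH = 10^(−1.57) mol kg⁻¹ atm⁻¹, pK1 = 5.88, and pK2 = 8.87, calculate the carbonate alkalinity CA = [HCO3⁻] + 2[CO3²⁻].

CA = 3.65 mmol/kg

[CO2*] = KH · pCO2 = 10^(−1.57) × 512×10^-6 = 1.378×10^-5 mol/kg
α₀ = 1/(1 + K1/[H⁺] + K1K2/[H⁺]²) = 1/(1 + 10^+2.28 + 10^+1.57) = 0.004373
DIC = [CO2*]/α₀ = 1.378×10^-5 / 0.004373 = 3.152 mmol/kg
CA = (α₁ + 2α₂)·DIC = (0.8332 + 2×0.1625) × 3.152 = 3.65 mmol/kg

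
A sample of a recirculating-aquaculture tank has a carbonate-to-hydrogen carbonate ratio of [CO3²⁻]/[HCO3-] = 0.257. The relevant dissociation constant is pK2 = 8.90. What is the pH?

pH = 8.31

From K2 = [H⁺][CO3²⁻]/[HCO3-]:  pH = pK2 + log₁₀([CO3²⁻]/[HCO3-])
log₁₀(0.257) = -0.590
pH = 8.90 + (-0.590) = 8.31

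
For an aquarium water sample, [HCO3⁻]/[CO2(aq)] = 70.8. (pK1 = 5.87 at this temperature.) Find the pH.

From K1 = [H⁺][HCO3⁻]/[CO2(aq)]:  pH = pK1 + log₁₀([HCO3⁻]/[CO2(aq)])
log₁₀(70.8) = +1.850
pH = 5.87 + (+1.850) = 7.72

pH = 7.72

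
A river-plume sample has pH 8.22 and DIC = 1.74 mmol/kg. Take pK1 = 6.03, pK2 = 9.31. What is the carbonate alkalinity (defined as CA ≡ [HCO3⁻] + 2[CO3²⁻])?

CA = 1.86 mmol/kg

CA = [HCO3⁻] + 2[CO3²⁻] = (α₁ + 2α₂)·DIC
At pH 8.22: [H⁺]/K1 = 10^-2.19 = 0.0064565, K2/[H⁺] = 10^-1.09 = 0.081283
α₁ = 1/(1 + 0.0064565 + 0.081283) = 1/1.0877 = 0.9193; α₂ = α₁·K2/[H⁺] = 0.07473
α₁ + 2α₂ = 1.0688
CA = 1.0688 × 1.74 = 1.86 mmol/kg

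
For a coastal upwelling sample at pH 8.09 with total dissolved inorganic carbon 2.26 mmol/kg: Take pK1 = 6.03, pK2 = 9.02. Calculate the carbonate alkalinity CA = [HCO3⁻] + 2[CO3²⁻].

CA = [HCO3⁻] + 2[CO3²⁻] = (α₁ + 2α₂)·DIC
At pH 8.09: [H⁺]/K1 = 10^-2.06 = 0.0087096, K2/[H⁺] = 10^-0.93 = 0.11749
α₁ = 1/(1 + 0.0087096 + 0.11749) = 1/1.1262 = 0.8879; α₂ = α₁·K2/[H⁺] = 0.1043
α₁ + 2α₂ = 1.0966
CA = 1.0966 × 2.26 = 2.48 mmol/kg

CA = 2.48 mmol/kg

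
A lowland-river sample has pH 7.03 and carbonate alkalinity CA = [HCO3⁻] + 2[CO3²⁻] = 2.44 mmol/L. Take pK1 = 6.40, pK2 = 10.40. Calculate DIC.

CA = [HCO3⁻] + 2[CO3²⁻] = (α₁ + 2α₂)·DIC
At pH 7.03: [H⁺]/K1 = 10^-0.63 = 0.23442, K2/[H⁺] = 10^-3.37 = 0.00042658
α₁ = 1/(1 + 0.23442 + 0.00042658) = 1/1.2348 = 0.8098; α₂ = α₁·K2/[H⁺] = 0.0003455
α₁ + 2α₂ = 0.8105
DIC = CA / (α₁ + 2α₂) = 2.44 / 0.8105 = 3.01 mmol/L

DIC = 3.01 mmol/L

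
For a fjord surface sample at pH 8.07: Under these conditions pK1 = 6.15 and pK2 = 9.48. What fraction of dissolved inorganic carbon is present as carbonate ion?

α₂ = 1 / (1 + [H⁺]/K2 + [H⁺]²/(K1K2)) = 1 / (1 + 10^+1.41 + 10^-0.51)
   = 1 / (1 + 25.704 + 0.30903) = 1/27.013 = 0.03702

α₂ = 0.0370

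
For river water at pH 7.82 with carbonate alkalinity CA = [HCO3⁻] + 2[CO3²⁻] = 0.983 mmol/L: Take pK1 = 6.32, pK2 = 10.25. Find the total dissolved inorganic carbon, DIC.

DIC = 1.01 mmol/L

CA = [HCO3⁻] + 2[CO3²⁻] = (α₁ + 2α₂)·DIC
At pH 7.82: [H⁺]/K1 = 10^-1.50 = 0.031623, K2/[H⁺] = 10^-2.43 = 0.0037154
α₁ = 1/(1 + 0.031623 + 0.0037154) = 1/1.0353 = 0.9659; α₂ = α₁·K2/[H⁺] = 0.003589
α₁ + 2α₂ = 0.9730
DIC = CA / (α₁ + 2α₂) = 0.983 / 0.9730 = 1.01 mmol/L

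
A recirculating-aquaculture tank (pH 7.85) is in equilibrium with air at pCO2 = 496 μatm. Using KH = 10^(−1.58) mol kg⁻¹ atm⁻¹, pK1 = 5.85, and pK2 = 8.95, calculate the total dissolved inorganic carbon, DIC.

[CO2*] = KH · pCO2 = 10^(−1.58) × 496×10^-6 = 1.305×10^-5 mol/kg
α₀ = 1/(1 + K1/[H⁺] + K1K2/[H⁺]²) = 1/(1 + 10^+2.00 + 10^+0.90) = 0.009179
DIC = [CO2*]/α₀ = 1.305×10^-5 / 0.009179 = 1.42 mmol/kg

DIC = 1.42 mmol/kg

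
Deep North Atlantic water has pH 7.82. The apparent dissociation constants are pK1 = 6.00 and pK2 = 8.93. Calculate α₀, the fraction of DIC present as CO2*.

α₀ = 1 / (1 + K1/[H⁺] + K1K2/[H⁺]²) = 1 / (1 + 10^+1.82 + 10^+0.71)
   = 1 / (1 + 66.069 + 5.1286) = 1/72.198 = 0.01385

α₀ = 0.0139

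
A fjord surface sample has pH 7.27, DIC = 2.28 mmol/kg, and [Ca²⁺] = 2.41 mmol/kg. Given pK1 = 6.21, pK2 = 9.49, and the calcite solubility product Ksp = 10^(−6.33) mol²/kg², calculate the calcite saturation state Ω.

α₂ = 1 / (1 + [H⁺]/K2 + [H⁺]²/(K1K2)) = 1 / (1 + 10^+2.22 + 10^+1.16)
   = 1 / (1 + 165.96 + 14.454) = 1/181.41 = 0.005512
[CO3²⁻] = α₂ × DIC = 0.005512 × 2.28 = 0.01257 mmol/kg = 12.57 μmol/kg
Ksp = 10^(−6.33) = 4.677×10^-7
Ω = [Ca²⁺][CO3²⁻]/Ksp = (2.41×10^-3)(1.257×10^-5) / 4.677×10^-7 = 0.0648

Ω = 0.0648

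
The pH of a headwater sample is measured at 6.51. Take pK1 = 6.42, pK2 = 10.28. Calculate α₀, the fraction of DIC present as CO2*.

α₀ = 1 / (1 + K1/[H⁺] + K1K2/[H⁺]²) = 1 / (1 + 10^+0.09 + 10^-3.68)
   = 1 / (1 + 1.2303 + 0.00020893) = 1/2.2305 = 0.4483

α₀ = 0.448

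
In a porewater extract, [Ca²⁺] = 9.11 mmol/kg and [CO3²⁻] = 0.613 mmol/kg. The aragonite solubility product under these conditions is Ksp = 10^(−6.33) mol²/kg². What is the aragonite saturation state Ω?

Ksp = 10^(−6.33) = 4.677×10^-7
Ω = [Ca²⁺][CO3²⁻]/Ksp = (9.11×10^-3)(0.613×10^-3) / 4.677×10^-7 = 11.9

Ω = 11.9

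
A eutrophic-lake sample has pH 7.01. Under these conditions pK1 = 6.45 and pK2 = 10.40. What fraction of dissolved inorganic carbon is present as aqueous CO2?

α₀ = 0.216

α₀ = 1 / (1 + K1/[H⁺] + K1K2/[H⁺]²) = 1 / (1 + 10^+0.56 + 10^-2.83)
   = 1 / (1 + 3.6308 + 0.0014791) = 1/4.6323 = 0.2159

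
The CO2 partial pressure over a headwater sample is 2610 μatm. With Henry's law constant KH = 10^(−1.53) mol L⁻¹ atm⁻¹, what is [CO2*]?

[CO2*] = 77.0 μmol/L

KH = 10^(−1.53) = 2.951×10^-2 mol L⁻¹ atm⁻¹
[CO2*] = KH · pCO2 = 2.951×10^-2 × 2610×10^-6 atm = 7.70×10^-5 mol/L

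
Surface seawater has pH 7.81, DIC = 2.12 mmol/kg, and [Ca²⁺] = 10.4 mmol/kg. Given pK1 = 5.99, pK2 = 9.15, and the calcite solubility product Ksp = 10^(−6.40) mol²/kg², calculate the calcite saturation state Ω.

α₂ = 1 / (1 + [H⁺]/K2 + [H⁺]²/(K1K2)) = 1 / (1 + 10^+1.34 + 10^-0.48)
   = 1 / (1 + 21.878 + 0.33113) = 1/23.209 = 0.04309
[CO3²⁻] = α₂ × DIC = 0.04309 × 2.12 = 0.09134 mmol/kg
Ksp = 10^(−6.40) = 3.981×10^-7
Ω = [Ca²⁺][CO3²⁻]/Ksp = (10.4×10^-3)(9.134×10^-5) / 3.981×10^-7 = 2.39

Ω = 2.39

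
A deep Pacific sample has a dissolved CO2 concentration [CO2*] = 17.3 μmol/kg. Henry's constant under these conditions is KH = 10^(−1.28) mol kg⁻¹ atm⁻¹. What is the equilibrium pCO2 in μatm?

KH = 10^(−1.28) = 5.248×10^-2 mol kg⁻¹ atm⁻¹
pCO2 = [CO2*]/KH = 17.3×10^-6 / 5.248×10^-2 = 3.30×10^-4 atm = 330 μatm

pCO2 = 330 μatm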